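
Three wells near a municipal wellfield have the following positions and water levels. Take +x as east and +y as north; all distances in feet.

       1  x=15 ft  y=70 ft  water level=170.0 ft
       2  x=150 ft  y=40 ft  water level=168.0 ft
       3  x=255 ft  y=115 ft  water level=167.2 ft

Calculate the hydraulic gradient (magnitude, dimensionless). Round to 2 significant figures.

0.015

Three-point gradient (reference 1): Δ to 2 = (135, -30, -2.0), Δ to 3 = (240, 45, -2.8).
∂h/∂x = -0.01311, ∂h/∂y = +0.007684 (det = 13275).
|∇h| = √(-0.01311² + 0.007684²) = 0.0152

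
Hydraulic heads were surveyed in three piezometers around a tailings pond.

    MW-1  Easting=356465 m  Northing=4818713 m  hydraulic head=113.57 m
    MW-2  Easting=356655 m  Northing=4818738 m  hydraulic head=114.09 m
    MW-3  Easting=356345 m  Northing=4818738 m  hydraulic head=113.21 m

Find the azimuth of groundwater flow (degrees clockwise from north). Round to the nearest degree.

285°

Taking MW-1 as reference: MW-2−MW-1 = (190, 25, +0.52); MW-3−MW-1 = (-120, 25, -0.36).
Solve a·Δx + b·Δy = Δh: det = 190·25 − (-120)·25 = 7750.
∂h/∂x = [(+0.52)·25 − (-0.36)·25] / 7750 = +0.002839
∂h/∂y = [190·(-0.36) − (-120)·(+0.52)] / 7750 = -0.0007742
Flow direction (−∇h) has components (-0.002839 E, +0.0007742 N).
Azimuth = atan2(E, N) = atan2(-0.002839, +0.0007742) = 285.3° ≈ 285°.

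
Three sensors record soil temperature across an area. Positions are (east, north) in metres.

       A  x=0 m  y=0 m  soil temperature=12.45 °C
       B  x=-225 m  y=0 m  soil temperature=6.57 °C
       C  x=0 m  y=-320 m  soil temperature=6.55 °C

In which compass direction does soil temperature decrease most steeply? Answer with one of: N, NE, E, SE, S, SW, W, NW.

∂T/∂x = (6.57 − 12.45) / (-225 − 0) = +0.02613
∂T/∂y = (6.55 − 12.45) / (-320 − 0) = +0.01844
Steepest decrease is along −∇f = (-0.02613 E, -0.01844 N) → southwest.

SW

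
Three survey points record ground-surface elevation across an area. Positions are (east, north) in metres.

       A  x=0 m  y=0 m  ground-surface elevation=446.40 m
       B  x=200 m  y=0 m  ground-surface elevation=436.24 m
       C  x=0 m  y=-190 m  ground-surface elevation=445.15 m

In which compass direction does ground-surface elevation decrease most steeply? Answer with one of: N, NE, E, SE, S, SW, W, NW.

E

∂z/∂x = (436.24 − 446.40) / (200 − 0) = -0.05080
∂z/∂y = (445.15 − 446.40) / (-190 − 0) = +0.006579
Steepest decrease is along −∇f = (+0.05080 E, -0.006579 N) → east.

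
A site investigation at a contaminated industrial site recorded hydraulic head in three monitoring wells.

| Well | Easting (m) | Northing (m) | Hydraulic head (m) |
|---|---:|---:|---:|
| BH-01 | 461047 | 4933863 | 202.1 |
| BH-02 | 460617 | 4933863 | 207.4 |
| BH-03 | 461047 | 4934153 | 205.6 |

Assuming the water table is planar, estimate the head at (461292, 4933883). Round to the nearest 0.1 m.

∂h/∂x = (207.4 − 202.1) / (460617 − 461047) = -0.01233
∂h/∂y = (205.6 − 202.1) / (4934153 − 4933863) = +0.01207
h(461292, 4933883) = 202.1 + (-0.01233)·(245) + (+0.01207)·(20) = 202.1 -3.020 +0.241 = 199.322 m.

199.3 m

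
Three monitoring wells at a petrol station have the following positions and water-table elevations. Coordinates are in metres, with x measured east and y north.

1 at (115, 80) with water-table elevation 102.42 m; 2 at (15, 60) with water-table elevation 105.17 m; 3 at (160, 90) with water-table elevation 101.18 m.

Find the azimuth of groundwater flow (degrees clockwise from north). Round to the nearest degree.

Taking 1 as reference: 2−1 = (-100, -20, +2.75); 3−1 = (45, 10, -1.24).
Solve a·Δx + b·Δy = Δh: det = (-100)·10 − 45·(-20) = -100.
∂h/∂x = [(+2.75)·10 − (-1.24)·(-20)] / -100 = -0.02700
∂h/∂y = [(-100)·(-1.24) − 45·(+2.75)] / -100 = -0.002500
Flow direction (−∇h) has components (+0.02700 E, +0.002500 N).
Azimuth = atan2(E, N) = atan2(+0.02700, +0.002500) = 84.7° ≈ 085°.

085°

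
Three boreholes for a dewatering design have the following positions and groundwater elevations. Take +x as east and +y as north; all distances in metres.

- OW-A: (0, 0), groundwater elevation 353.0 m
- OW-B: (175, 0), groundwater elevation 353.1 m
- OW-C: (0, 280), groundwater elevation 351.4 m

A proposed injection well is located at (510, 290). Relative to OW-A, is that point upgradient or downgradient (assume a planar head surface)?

∂h/∂x = (353.1 − 353.0) / (175 − 0) = +0.0005714
∂h/∂y = (351.4 − 353.0) / (280 − 0) = -0.005714
Head at (510, 290) = 353.0 + (+0.0005714)·(510) + (-0.005714)·(290) = 351.63 m.
That is lower than the 353.0 m at OW-A, so the point is downgradient.

downgradient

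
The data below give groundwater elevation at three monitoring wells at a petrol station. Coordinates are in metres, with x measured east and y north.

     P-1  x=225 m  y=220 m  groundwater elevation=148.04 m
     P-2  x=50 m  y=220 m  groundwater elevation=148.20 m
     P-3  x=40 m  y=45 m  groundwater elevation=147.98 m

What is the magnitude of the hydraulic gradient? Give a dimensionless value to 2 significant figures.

Three-point gradient (reference P-1): Δ to P-2 = (-175, 0, +0.16), Δ to P-3 = (-185, -175, -0.06).
∂h/∂x = -0.0009143, ∂h/∂y = +0.001309 (det = 30625).
|∇h| = √(-0.0009143² + 0.001309²) = 0.001597

0.0016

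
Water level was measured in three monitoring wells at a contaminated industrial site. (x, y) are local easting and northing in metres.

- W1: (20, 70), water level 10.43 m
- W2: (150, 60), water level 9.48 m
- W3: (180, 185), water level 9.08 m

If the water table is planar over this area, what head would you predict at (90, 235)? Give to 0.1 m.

Three-point gradient (reference W1): Δ to W2 = (130, -10, -0.95), Δ to W3 = (160, 115, -1.35).
∂h/∂x = -0.007417, ∂h/∂y = -0.001420 (det = 16550).
h(90, 235) = 10.43 + (-0.007417)·(70) + (-0.001420)·(165) = 10.43 -0.519 -0.234 = 9.677 m.

9.7 m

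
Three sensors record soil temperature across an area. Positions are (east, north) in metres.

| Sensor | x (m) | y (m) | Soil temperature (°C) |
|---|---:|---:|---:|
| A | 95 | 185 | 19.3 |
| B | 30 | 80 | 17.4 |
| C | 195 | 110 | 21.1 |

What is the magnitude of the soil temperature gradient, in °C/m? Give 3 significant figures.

With T = a·x + b·y + c and A as origin, the differences give:
  (-65)·a + (-105)·b = -1.9
  100·a + (-75)·b = +1.8
Eliminate b (×(-75) and ×(-105), subtract): 15375·a = 331.50 → a = ∂T/∂x = +0.02156
Back-substitute: b = ∂T/∂y = +0.004748.
|∇f| = √(0.02156² + 0.004748²) = 0.02208 °C/m

0.0221 °C/m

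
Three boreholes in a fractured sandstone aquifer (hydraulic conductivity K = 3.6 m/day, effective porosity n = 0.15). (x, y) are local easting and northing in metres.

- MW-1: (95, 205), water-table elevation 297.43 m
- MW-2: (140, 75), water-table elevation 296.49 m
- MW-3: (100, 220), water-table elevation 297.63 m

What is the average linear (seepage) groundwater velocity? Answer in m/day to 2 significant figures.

Three-point gradient (reference MW-1): Δ to MW-2 = (45, -130, -0.94), Δ to MW-3 = (5, 15, +0.20).
∂h/∂x = +0.008981, ∂h/∂y = +0.01034 (det = 1325).
|∇h| = √(0.008981² + 0.01034²) = 0.0137
Seepage velocity v = K·i/n = 3.6 × 0.0137 / 0.15 = 0.3288 m/day.

0.33 m/day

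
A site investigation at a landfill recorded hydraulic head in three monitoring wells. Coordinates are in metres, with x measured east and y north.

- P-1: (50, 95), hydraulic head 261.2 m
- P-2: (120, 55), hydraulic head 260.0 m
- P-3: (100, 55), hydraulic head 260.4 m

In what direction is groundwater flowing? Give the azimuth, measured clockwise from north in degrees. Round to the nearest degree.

With h = a·x + b·y + c and P-1 as origin, the differences give:
  70·a + (-40)·b = -1.2
  50·a + (-40)·b = -0.8
Eliminate b (×(-40) and ×(-40), subtract): -800·a = 16.00 → a = ∂h/∂x = -0.02000
Back-substitute: b = ∂h/∂y = -0.005000.
Flow direction (−∇h) has components (+0.02000 E, +0.005000 N).
Azimuth = atan2(E, N) = atan2(+0.02000, +0.005000) = 76.0° ≈ 076°.

076°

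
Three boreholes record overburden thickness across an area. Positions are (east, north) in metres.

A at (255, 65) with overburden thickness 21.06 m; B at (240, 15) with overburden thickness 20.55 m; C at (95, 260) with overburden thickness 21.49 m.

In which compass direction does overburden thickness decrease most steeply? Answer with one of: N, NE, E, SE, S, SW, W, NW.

SW

Differences from A: to B (Δx, Δy, Δh) = (-15, -50, -0.51); to C = (-160, 195, +0.43).
Determinant of the coordinate differences = (-15)·195 − (-160)·(-50) = -10925.
∂d/∂x = [(-0.51)·195 − (+0.43)·(-50)] / -10925 = +0.007135
∂d/∂y = [(-15)·(+0.43) − (-160)·(-0.51)] / -10925 = +0.008059
Steepest decrease is along −∇f = (-0.007135 E, -0.008059 N) → southwest.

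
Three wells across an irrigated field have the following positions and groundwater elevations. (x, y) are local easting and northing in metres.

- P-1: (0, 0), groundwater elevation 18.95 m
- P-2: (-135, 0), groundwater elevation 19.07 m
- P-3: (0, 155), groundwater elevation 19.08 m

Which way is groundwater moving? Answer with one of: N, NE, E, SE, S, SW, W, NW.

∂h/∂x = (19.07 − 18.95) / (-135 − 0) = -0.0008889
∂h/∂y = (19.08 − 18.95) / (155 − 0) = +0.0008387
Flow = −∇h = (+0.0008889 east, -0.0008387 north), which points southeast.

SE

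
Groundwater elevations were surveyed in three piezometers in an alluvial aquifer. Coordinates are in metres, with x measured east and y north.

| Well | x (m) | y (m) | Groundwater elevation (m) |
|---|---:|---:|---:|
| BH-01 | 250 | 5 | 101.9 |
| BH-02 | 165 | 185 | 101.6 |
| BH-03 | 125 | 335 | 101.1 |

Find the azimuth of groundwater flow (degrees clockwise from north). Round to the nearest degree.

056°

Differences from BH-01: to BH-02 (Δx, Δy, Δh) = (-85, 180, -0.3); to BH-03 = (-125, 330, -0.8).
Determinant of the coordinate differences = (-85)·330 − (-125)·180 = -5550.
∂h/∂x = [(-0.3)·330 − (-0.8)·180] / -5550 = -0.008108
∂h/∂y = [(-85)·(-0.8) − (-125)·(-0.3)] / -5550 = -0.005495
Flow direction (−∇h) has components (+0.008108 E, +0.005495 N).
Azimuth = atan2(E, N) = atan2(+0.008108, +0.005495) = 55.9° ≈ 056°.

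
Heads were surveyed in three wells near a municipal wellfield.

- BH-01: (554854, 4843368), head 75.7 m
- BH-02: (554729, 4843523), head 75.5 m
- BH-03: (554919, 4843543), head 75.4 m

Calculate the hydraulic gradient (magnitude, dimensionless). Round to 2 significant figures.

0.0016

With h = a·x + b·y + c and BH-01 as origin, the differences give:
  (-125)·a + 155·b = -0.2
  65·a + 175·b = -0.3
Eliminate b (×175 and ×155, subtract): -31950·a = 11.50 → a = ∂h/∂x = -0.0003599
Back-substitute: b = ∂h/∂y = -0.001581.
|∇h| = √(-0.0003599² + -0.001581²) = 0.001621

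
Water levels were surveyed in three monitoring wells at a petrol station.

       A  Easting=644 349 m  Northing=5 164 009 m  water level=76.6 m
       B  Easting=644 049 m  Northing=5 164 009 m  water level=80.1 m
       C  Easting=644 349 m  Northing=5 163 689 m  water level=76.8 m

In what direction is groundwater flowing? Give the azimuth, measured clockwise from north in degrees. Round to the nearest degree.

∂h/∂x = (80.1 − 76.6) / (644049 − 644349) = -0.01167
∂h/∂y = (76.8 − 76.6) / (5163689 − 5164009) = -0.0006250
Flow direction (−∇h) has components (+0.01167 E, +0.0006250 N).
Azimuth = atan2(E, N) = atan2(+0.01167, +0.0006250) = 86.9° ≈ 087°.

087°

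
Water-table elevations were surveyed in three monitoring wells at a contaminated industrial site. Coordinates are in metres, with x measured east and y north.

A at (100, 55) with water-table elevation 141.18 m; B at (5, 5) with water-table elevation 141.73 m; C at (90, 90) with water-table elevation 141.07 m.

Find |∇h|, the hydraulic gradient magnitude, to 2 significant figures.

0.0055

Differences from A: to B (Δx, Δy, Δh) = (-95, -50, +0.55); to C = (-10, 35, -0.11).
Solve a·Δx + b·Δy = Δh: det = (-95)·35 − (-10)·(-50) = -3825.
∂h/∂x = [(+0.55)·35 − (-0.11)·(-50)] / -3825 = -0.003595
∂h/∂y = [(-95)·(-0.11) − (-10)·(+0.55)] / -3825 = -0.004170
|∇h| = √(-0.003595² + -0.004170²) = 0.005506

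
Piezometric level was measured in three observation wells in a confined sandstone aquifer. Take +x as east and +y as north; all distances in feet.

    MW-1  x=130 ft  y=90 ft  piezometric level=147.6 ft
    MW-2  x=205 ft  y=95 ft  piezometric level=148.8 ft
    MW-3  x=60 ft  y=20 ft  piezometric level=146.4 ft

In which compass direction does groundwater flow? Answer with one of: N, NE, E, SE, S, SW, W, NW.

Taking MW-1 as reference: MW-2−MW-1 = (75, 5, +1.2); MW-3−MW-1 = (-70, -70, -1.2).
Determinant of the coordinate differences = 75·(-70) − (-70)·5 = -4900.
∂h/∂x = [(+1.2)·(-70) − (-1.2)·5] / -4900 = +0.01592
∂h/∂y = [75·(-1.2) − (-70)·(+1.2)] / -4900 = +0.001224
Flow = −∇h = (-0.01592 east, -0.001224 north), which points west.

W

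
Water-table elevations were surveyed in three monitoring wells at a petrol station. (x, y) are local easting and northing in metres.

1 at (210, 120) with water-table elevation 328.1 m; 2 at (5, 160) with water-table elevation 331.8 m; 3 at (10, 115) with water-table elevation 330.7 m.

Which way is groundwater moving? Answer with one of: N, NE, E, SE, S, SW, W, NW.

Differences from 1: to 2 (Δx, Δy, Δh) = (-205, 40, +3.7); to 3 = (-200, -5, +2.6).
Determinant of the coordinate differences = (-205)·(-5) − (-200)·40 = 9025.
∂h/∂x = [(+3.7)·(-5) − (+2.6)·40] / 9025 = -0.01357
∂h/∂y = [(-205)·(+2.6) − (-200)·(+3.7)] / 9025 = +0.02294
Flow = −∇h = (+0.01357 east, -0.02294 north), which points southeast.

SE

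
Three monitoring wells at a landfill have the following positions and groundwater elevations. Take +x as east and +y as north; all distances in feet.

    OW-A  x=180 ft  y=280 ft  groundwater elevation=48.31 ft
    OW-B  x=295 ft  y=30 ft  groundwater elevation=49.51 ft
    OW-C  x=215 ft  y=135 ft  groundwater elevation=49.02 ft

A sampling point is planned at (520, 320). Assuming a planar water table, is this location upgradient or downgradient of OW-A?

downgradient

Taking OW-A as reference: OW-B−OW-A = (115, -250, +1.20); OW-C−OW-A = (35, -145, +0.71).
Determinant of the coordinate differences = 115·(-145) − 35·(-250) = -7925.
∂h/∂x = [(+1.20)·(-145) − (+0.71)·(-250)] / -7925 = -0.0004416
∂h/∂y = [115·(+0.71) − 35·(+1.20)] / -7925 = -0.005003
Head at (520, 320) = 48.31 + (-0.0004416)·(340) + (-0.005003)·(40) = 47.96 ft.
That is lower than the 48.31 ft at OW-A, so the point is downgradient.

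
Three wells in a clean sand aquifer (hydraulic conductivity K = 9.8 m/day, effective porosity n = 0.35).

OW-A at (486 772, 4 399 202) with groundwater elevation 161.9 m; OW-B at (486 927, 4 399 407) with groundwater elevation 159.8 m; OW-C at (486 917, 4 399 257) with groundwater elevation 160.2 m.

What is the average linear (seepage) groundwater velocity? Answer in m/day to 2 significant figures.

0.31 m/day

With h = a·x + b·y + c and OW-A as origin, the differences give:
  155·a + 205·b = -2.1
  145·a + 55·b = -1.7
Eliminate b (×55 and ×205, subtract): -21200·a = 233.00 → a = ∂h/∂x = -0.01099
Back-substitute: b = ∂h/∂y = -0.001934.
|∇h| = √(-0.01099² + -0.001934²) = 0.01116
Seepage velocity v = K·i/n = 9.8 × 0.01116 / 0.35 = 0.3125 m/day.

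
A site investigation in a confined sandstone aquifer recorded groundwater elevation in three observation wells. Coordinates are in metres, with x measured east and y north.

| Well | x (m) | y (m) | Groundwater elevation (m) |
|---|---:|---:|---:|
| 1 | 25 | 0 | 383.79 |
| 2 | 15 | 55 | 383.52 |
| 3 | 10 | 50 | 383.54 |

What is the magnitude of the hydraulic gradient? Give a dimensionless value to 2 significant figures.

With h = a·x + b·y + c and 1 as origin, the differences give:
  (-10)·a + 55·b = -0.27
  (-15)·a + 50·b = -0.25
Eliminate b (×50 and ×55, subtract): 325·a = 0.250 → a = ∂h/∂x = +0.0007692
Back-substitute: b = ∂h/∂y = -0.004769.
|∇h| = √(0.0007692² + -0.004769²) = 0.004831

0.0048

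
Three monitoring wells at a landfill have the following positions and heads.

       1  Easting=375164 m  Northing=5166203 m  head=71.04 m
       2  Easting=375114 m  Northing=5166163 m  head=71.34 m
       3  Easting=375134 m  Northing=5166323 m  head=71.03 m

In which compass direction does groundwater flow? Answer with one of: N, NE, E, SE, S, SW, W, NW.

E

Three-point gradient (reference 1): Δ to 2 = (-50, -40, +0.30), Δ to 3 = (-30, 120, -0.01).
∂h/∂x = -0.004944, ∂h/∂y = -0.001319 (det = -7200).
Flow = −∇h = (+0.004944 east, +0.001319 north), which points east.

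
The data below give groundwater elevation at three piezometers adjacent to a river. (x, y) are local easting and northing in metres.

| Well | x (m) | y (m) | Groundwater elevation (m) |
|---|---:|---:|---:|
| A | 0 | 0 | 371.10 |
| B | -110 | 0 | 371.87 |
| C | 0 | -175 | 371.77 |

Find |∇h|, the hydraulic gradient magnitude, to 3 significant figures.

0.00798

∂h/∂x = (371.87 − 371.10) / (-110 − 0) = -0.007000
∂h/∂y = (371.77 − 371.10) / (-175 − 0) = -0.003829
|∇h| = √(-0.007000² + -0.003829²) = 0.007979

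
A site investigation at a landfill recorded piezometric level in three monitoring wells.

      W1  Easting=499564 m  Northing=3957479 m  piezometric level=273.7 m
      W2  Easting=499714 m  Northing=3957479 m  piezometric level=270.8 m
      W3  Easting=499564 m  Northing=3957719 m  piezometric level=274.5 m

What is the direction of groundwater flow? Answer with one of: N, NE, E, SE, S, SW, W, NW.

E

∂h/∂x = (270.8 − 273.7) / (499714 − 499564) = -0.01933
∂h/∂y = (274.5 − 273.7) / (3957719 − 3957479) = +0.003333
Flow = −∇h = (+0.01933 east, -0.003333 north), which points east.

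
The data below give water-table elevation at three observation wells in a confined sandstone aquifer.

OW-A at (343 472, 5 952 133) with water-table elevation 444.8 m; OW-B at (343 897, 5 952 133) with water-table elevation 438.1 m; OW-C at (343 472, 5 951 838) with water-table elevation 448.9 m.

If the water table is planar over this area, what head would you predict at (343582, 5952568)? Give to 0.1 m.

∂h/∂x = (438.1 − 444.8) / (343897 − 343472) = -0.01576
∂h/∂y = (448.9 − 444.8) / (5951838 − 5952133) = -0.01390
h(343582, 5952568) = 444.8 + (-0.01576)·(110) + (-0.01390)·(435) = 444.8 -1.734 -6.046 = 437.020 m.

437.0 m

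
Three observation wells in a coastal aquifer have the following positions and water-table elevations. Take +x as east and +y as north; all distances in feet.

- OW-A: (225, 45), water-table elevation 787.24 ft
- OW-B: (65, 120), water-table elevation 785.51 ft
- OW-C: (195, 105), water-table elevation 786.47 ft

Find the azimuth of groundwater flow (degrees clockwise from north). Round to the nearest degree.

Differences from OW-A: to OW-B (Δx, Δy, Δh) = (-160, 75, -1.73); to OW-C = (-30, 60, -0.77).
Determinant of the coordinate differences = (-160)·60 − (-30)·75 = -7350.
∂h/∂x = [(-1.73)·60 − (-0.77)·75] / -7350 = +0.006265
∂h/∂y = [(-160)·(-0.77) − (-30)·(-1.73)] / -7350 = -0.009701
Flow direction (−∇h) has components (-0.006265 E, +0.009701 N).
Azimuth = atan2(E, N) = atan2(-0.006265, +0.009701) = 327.1° ≈ 327°.

327°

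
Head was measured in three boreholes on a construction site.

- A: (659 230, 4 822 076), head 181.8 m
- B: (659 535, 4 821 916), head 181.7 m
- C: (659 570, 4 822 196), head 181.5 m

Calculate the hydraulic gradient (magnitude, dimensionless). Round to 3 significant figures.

0.000913

Taking A as reference: B−A = (305, -160, -0.1); C−A = (340, 120, -0.3).
Solve a·Δx + b·Δy = Δh: det = 305·120 − 340·(-160) = 91000.
∂h/∂x = [(-0.1)·120 − (-0.3)·(-160)] / 91000 = -0.0006593
∂h/∂y = [305·(-0.3) − 340·(-0.1)] / 91000 = -0.0006319
|∇h| = √(-0.0006593² + -0.0006319²) = 0.0009132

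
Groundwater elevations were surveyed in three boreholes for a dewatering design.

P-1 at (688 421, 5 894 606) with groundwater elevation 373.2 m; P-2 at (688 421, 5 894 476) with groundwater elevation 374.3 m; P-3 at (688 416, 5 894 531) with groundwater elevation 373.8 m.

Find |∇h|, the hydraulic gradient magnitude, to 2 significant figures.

Three-point gradient (reference P-1): Δ to P-2 = (0, -130, +1.1), Δ to P-3 = (-5, -75, +0.6).
∂h/∂x = +0.006923, ∂h/∂y = -0.008462 (det = -650).
|∇h| = √(0.006923² + -0.008462²) = 0.01093

0.011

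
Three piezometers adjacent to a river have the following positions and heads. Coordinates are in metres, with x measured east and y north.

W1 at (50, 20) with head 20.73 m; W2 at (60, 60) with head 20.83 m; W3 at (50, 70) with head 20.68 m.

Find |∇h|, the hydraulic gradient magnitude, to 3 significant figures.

With h = a·x + b·y + c and W1 as origin, the differences give:
  10·a + 40·b = +0.10
  0·a + 50·b = -0.05
Eliminate b (×50 and ×40, subtract): 500·a = 7.000 → a = ∂h/∂x = +0.01400
Back-substitute: b = ∂h/∂y = -0.001000.
|∇h| = √(0.01400² + -0.001000²) = 0.01404

0.0140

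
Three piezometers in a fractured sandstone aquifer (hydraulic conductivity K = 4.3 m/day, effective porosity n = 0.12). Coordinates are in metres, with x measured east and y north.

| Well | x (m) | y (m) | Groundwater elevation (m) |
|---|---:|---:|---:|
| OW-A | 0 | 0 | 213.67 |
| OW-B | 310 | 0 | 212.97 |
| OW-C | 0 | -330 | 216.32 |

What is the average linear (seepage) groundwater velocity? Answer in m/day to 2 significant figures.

∂h/∂x = (212.97 − 213.67) / (310 − 0) = -0.002258
∂h/∂y = (216.32 − 213.67) / (-330 − 0) = -0.008030
|∇h| = √(-0.002258² + -0.008030²) = 0.008341
Seepage velocity v = K·i/n = 4.3 × 0.008341 / 0.12 = 0.2989 m/day.

0.30 m/day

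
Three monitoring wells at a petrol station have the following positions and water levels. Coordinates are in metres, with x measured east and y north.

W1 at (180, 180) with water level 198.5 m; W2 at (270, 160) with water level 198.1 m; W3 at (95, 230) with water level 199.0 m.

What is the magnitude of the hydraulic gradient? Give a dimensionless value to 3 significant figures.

0.00531

With h = a·x + b·y + c and W1 as origin, the differences give:
  90·a + (-20)·b = -0.4
  (-85)·a + 50·b = +0.5
Eliminate b (×50 and ×(-20), subtract): 2800·a = -10.00 → a = ∂h/∂x = -0.003571
Back-substitute: b = ∂h/∂y = +0.003929.
|∇h| = √(-0.003571² + 0.003929²) = 0.005309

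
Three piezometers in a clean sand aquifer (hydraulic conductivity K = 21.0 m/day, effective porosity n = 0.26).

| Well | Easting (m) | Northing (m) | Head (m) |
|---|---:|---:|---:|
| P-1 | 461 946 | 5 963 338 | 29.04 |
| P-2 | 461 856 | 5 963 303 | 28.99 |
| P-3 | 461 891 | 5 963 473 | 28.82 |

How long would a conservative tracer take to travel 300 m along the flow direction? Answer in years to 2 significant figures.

Taking P-1 as reference: P-2−P-1 = (-90, -35, -0.05); P-3−P-1 = (-55, 135, -0.22).
Determinant of the coordinate differences = (-90)·135 − (-55)·(-35) = -14075.
∂h/∂x = [(-0.05)·135 − (-0.22)·(-35)] / -14075 = +0.001027
∂h/∂y = [(-90)·(-0.22) − (-55)·(-0.05)] / -14075 = -0.001211
|∇h| = √(0.001027² + -0.001211²) = 0.001588
Seepage velocity v = K·i/n = 21.0 × 0.001588 / 0.26 = 0.1283 m/day.
t = 300 / 0.1283 = 2338 days = 6.4 years.

6.4 years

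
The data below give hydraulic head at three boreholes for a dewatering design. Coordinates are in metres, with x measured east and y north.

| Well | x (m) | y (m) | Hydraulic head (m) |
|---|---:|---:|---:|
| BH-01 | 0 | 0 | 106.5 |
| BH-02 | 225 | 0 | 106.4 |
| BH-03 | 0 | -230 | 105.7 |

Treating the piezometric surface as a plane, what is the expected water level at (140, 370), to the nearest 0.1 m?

107.7 m

∂h/∂x = (106.4 − 106.5) / (225 − 0) = -0.0004444
∂h/∂y = (105.7 − 106.5) / (-230 − 0) = +0.003478
h(140, 370) = 106.5 + (-0.0004444)·(140) + (+0.003478)·(370) = 106.5 -0.062 +1.287 = 107.725 m.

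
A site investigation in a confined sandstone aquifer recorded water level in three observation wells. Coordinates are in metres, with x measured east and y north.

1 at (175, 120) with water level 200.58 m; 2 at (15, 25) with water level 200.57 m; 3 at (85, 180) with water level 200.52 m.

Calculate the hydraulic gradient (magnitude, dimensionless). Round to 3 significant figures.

0.000592

Taking 1 as reference: 2−1 = (-160, -95, -0.01); 3−1 = (-90, 60, -0.06).
Solve a·Δx + b·Δy = Δh: det = (-160)·60 − (-90)·(-95) = -18150.
∂h/∂x = [(-0.01)·60 − (-0.06)·(-95)] / -18150 = +0.0003471
∂h/∂y = [(-160)·(-0.06) − (-90)·(-0.01)] / -18150 = -0.0004793
|∇h| = √(0.0003471² + -0.0004793²) = 0.0005918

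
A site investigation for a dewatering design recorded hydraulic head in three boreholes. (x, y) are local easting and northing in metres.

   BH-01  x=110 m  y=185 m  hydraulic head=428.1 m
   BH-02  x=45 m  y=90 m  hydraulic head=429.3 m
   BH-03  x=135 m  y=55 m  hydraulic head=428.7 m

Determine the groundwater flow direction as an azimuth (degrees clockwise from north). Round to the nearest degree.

055°

With h = a·x + b·y + c and BH-01 as origin, the differences give:
  (-65)·a + (-95)·b = +1.2
  25·a + (-130)·b = +0.6
Eliminate b (×(-130) and ×(-95), subtract): 10825·a = -99.00 → a = ∂h/∂x = -0.009145
Back-substitute: b = ∂h/∂y = -0.006374.
Flow direction (−∇h) has components (+0.009145 E, +0.006374 N).
Azimuth = atan2(E, N) = atan2(+0.009145, +0.006374) = 55.1° ≈ 055°.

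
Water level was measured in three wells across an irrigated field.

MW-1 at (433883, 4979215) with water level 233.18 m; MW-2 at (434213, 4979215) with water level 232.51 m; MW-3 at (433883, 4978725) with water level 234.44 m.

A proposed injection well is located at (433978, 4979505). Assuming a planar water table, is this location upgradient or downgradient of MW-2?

downgradient

∂h/∂x = (232.51 − 233.18) / (434213 − 433883) = -0.002030
∂h/∂y = (234.44 − 233.18) / (4978725 − 4979215) = -0.002571
Head at (433978, 4979505) = 233.18 + (-0.002030)·(95) + (-0.002571)·(290) = 232.24 m.
That is lower than the 232.51 m at MW-2, so the point is downgradient.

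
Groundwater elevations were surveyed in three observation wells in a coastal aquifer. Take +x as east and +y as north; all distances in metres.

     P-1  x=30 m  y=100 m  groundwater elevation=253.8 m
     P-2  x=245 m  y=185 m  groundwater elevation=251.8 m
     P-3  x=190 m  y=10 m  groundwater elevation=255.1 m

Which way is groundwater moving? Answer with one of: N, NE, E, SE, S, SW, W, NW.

Taking P-1 as reference: P-2−P-1 = (215, 85, -2.0); P-3−P-1 = (160, -90, +1.3).
Determinant of the coordinate differences = 215·(-90) − 160·85 = -32950.
∂h/∂x = [(-2.0)·(-90) − (+1.3)·85] / -32950 = -0.002109
∂h/∂y = [215·(+1.3) − 160·(-2.0)] / -32950 = -0.01819
Flow = −∇h = (+0.002109 east, +0.01819 north), which points north.

N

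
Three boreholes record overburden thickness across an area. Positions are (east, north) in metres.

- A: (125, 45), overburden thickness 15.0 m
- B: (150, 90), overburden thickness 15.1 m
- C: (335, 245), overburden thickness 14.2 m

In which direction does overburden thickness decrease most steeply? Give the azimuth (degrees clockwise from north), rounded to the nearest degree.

126°

With d = a·x + b·y + c and A as origin, the differences give:
  25·a + 45·b = +0.1
  210·a + 200·b = -0.8
Eliminate b (×200 and ×45, subtract): -4450·a = 56.00 → a = ∂d/∂x = -0.01258
Back-substitute: b = ∂d/∂y = +0.009213.
Steepest decrease is along −∇f: components (+0.01258 E, -0.009213 N).
Azimuth = atan2(+0.01258, -0.009213) = 126.2° ≈ 126°.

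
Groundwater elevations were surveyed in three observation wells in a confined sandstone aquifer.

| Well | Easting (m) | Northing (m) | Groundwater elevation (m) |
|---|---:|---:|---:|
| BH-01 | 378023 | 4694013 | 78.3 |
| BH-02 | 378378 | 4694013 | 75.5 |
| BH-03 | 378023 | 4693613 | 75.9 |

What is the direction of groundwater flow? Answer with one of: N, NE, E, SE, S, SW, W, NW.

SE

∂h/∂x = (75.5 − 78.3) / (378378 − 378023) = -0.007887
∂h/∂y = (75.9 − 78.3) / (4693613 − 4694013) = +0.006000
Flow = −∇h = (+0.007887 east, -0.006000 north), which points southeast.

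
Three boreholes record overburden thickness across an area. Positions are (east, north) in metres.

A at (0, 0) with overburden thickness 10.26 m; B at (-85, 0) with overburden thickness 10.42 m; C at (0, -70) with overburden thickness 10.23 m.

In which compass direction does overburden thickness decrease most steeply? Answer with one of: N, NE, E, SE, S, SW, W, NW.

∂d/∂x = (10.42 − 10.26) / (-85 − 0) = -0.001882
∂d/∂y = (10.23 − 10.26) / (-70 − 0) = +0.0004286
Steepest decrease is along −∇f = (+0.001882 E, -0.0004286 N) → east.

E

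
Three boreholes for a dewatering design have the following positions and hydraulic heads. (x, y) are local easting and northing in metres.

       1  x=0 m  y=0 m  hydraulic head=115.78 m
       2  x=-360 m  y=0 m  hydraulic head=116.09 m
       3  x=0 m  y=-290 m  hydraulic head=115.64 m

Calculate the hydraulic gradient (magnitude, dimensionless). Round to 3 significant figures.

∂h/∂x = (116.09 − 115.78) / (-360 − 0) = -0.0008611
∂h/∂y = (115.64 − 115.78) / (-290 − 0) = +0.0004828
|∇h| = √(-0.0008611² + 0.0004828²) = 0.0009872

0.000987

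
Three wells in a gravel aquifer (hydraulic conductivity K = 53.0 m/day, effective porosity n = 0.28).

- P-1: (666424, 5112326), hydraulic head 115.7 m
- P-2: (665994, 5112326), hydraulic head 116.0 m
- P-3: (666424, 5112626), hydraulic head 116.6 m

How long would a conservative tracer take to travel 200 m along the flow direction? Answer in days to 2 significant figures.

∂h/∂x = (116.0 − 115.7) / (665994 − 666424) = -0.0006977
∂h/∂y = (116.6 − 115.7) / (5112626 − 5112326) = +0.003000
|∇h| = √(-0.0006977² + 0.003000²) = 0.00308
Seepage velocity v = K·i/n = 53.0 × 0.00308 / 0.28 = 0.583 m/day.
t = 200 / 0.583 = 343.1 days.

340 days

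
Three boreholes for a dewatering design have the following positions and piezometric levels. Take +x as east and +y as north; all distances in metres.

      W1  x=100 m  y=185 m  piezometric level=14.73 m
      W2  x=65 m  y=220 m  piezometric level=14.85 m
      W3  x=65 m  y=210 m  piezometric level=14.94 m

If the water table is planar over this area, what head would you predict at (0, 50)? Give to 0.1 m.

With h = a·x + b·y + c and W1 as origin, the differences give:
  (-35)·a + 35·b = +0.12
  (-35)·a + 25·b = +0.21
Eliminate b (×25 and ×35, subtract): 350·a = -4.350 → a = ∂h/∂x = -0.01243
Back-substitute: b = ∂h/∂y = -0.009000.
h(0, 50) = 14.73 + (-0.01243)·(-100) + (-0.009000)·(-135) = 14.73 +1.243 +1.215 = 17.188 m.

17.2 m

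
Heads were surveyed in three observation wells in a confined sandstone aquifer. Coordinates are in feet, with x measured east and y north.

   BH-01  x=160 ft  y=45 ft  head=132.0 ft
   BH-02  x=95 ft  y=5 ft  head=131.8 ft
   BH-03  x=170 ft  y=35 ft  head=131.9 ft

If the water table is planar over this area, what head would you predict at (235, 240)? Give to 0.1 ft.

Differences from BH-01: to BH-02 (Δx, Δy, Δh) = (-65, -40, -0.2); to BH-03 = (10, -10, -0.1).
Solve a·Δx + b·Δy = Δh: det = (-65)·(-10) − 10·(-40) = 1050.
∂h/∂x = [(-0.2)·(-10) − (-0.1)·(-40)] / 1050 = -0.001905
∂h/∂y = [(-65)·(-0.1) − 10·(-0.2)] / 1050 = +0.008095
h(235, 240) = 132.0 + (-0.001905)·(75) + (+0.008095)·(195) = 132.0 -0.143 +1.579 = 133.436 ft.

133.4 ft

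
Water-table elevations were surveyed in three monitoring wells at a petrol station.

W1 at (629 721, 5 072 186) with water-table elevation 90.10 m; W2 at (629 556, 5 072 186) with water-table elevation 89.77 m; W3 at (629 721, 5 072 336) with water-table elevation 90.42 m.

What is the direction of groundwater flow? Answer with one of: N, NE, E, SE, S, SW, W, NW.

SW

∂h/∂x = (89.77 − 90.10) / (629556 − 629721) = +0.002000
∂h/∂y = (90.42 − 90.10) / (5072336 − 5072186) = +0.002133
Flow = −∇h = (-0.002000 east, -0.002133 north), which points southwest.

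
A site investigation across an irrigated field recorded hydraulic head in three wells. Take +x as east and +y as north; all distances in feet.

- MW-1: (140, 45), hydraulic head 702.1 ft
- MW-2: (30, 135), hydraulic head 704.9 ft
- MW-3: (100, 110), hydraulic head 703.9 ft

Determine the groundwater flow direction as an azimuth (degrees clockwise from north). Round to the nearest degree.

Taking MW-1 as reference: MW-2−MW-1 = (-110, 90, +2.8); MW-3−MW-1 = (-40, 65, +1.8).
Solve a·Δx + b·Δy = Δh: det = (-110)·65 − (-40)·90 = -3550.
∂h/∂x = [(+2.8)·65 − (+1.8)·90] / -3550 = -0.005634
∂h/∂y = [(-110)·(+1.8) − (-40)·(+2.8)] / -3550 = +0.02423
Flow direction (−∇h) has components (+0.005634 E, -0.02423 N).
Azimuth = atan2(E, N) = atan2(+0.005634, -0.02423) = 166.9° ≈ 167°.

167°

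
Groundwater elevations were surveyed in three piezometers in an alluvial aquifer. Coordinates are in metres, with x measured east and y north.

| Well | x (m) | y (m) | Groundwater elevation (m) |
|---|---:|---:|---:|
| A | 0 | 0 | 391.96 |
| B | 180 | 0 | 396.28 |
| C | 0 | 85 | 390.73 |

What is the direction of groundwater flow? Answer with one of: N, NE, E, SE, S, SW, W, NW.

∂h/∂x = (396.28 − 391.96) / (180 − 0) = +0.02400
∂h/∂y = (390.73 − 391.96) / (85 − 0) = -0.01447
Flow = −∇h = (-0.02400 east, +0.01447 north), which points northwest.

NW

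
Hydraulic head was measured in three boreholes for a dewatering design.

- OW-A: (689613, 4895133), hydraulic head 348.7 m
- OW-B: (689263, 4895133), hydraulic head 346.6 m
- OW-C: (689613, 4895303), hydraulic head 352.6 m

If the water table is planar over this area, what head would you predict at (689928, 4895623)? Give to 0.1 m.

361.8 m

∂h/∂x = (346.6 − 348.7) / (689263 − 689613) = +0.006000
∂h/∂y = (352.6 − 348.7) / (4895303 − 4895133) = +0.02294
h(689928, 4895623) = 348.7 + (+0.006000)·(315) + (+0.02294)·(490) = 348.7 +1.890 +11.241 = 361.831 m.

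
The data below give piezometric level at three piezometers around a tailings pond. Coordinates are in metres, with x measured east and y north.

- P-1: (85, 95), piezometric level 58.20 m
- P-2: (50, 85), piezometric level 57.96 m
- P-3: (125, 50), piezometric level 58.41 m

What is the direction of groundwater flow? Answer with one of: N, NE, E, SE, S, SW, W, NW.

W

Differences from P-1: to P-2 (Δx, Δy, Δh) = (-35, -10, -0.24); to P-3 = (40, -45, +0.21).
Determinant of the coordinate differences = (-35)·(-45) − 40·(-10) = 1975.
∂h/∂x = [(-0.24)·(-45) − (+0.21)·(-10)] / 1975 = +0.006532
∂h/∂y = [(-35)·(+0.21) − 40·(-0.24)] / 1975 = +0.001139
Flow = −∇h = (-0.006532 east, -0.001139 north), which points west.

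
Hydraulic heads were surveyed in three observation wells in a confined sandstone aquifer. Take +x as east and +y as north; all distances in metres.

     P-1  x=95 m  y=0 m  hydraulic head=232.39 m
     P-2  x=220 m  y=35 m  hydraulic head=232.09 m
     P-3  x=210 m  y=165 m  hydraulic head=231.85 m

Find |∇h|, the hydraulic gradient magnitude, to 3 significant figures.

Taking P-1 as reference: P-2−P-1 = (125, 35, -0.30); P-3−P-1 = (115, 165, -0.54).
Solve a·Δx + b·Δy = Δh: det = 125·165 − 115·35 = 16600.
∂h/∂x = [(-0.30)·165 − (-0.54)·35] / 16600 = -0.001843
∂h/∂y = [125·(-0.54) − 115·(-0.30)] / 16600 = -0.001988
|∇h| = √(-0.001843² + -0.001988²) = 0.002711

0.00271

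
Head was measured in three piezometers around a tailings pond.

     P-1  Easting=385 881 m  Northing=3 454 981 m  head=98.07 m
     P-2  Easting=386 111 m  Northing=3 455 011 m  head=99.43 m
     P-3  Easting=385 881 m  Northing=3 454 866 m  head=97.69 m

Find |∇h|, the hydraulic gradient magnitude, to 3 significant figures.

0.00640

With h = a·x + b·y + c and P-1 as origin, the differences give:
  230·a + 30·b = +1.36
  0·a + (-115)·b = -0.38
Eliminate b (×(-115) and ×30, subtract): -26450·a = -145.000 → a = ∂h/∂x = +0.005482
Back-substitute: b = ∂h/∂y = +0.003304.
|∇h| = √(0.005482² + 0.003304²) = 0.006401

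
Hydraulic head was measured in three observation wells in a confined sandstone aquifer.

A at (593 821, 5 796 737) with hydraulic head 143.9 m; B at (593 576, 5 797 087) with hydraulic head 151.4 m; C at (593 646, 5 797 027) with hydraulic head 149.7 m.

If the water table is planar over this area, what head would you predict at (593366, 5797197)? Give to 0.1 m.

Differences from A: to B (Δx, Δy, Δh) = (-245, 350, +7.5); to C = (-175, 290, +5.8).
Determinant of the coordinate differences = (-245)·290 − (-175)·350 = -9800.
∂h/∂x = [(+7.5)·290 − (+5.8)·350] / -9800 = -0.01480
∂h/∂y = [(-245)·(+5.8) − (-175)·(+7.5)] / -9800 = +0.01107
h(593366, 5797197) = 143.9 + (-0.01480)·(-455) + (+0.01107)·(460) = 143.9 +6.732 +5.093 = 155.725 m.

155.7 m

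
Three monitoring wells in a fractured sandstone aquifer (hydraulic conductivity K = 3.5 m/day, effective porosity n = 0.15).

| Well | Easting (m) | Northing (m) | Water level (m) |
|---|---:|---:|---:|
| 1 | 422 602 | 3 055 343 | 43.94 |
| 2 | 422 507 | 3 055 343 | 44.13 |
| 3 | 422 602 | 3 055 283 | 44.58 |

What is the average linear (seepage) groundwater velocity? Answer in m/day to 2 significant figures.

0.25 m/day

∂h/∂x = (44.13 − 43.94) / (422507 − 422602) = -0.002000
∂h/∂y = (44.58 − 43.94) / (3055283 − 3055343) = -0.01067
|∇h| = √(-0.002000² + -0.01067²) = 0.01086
Seepage velocity v = K·i/n = 3.5 × 0.01086 / 0.15 = 0.2534 m/day.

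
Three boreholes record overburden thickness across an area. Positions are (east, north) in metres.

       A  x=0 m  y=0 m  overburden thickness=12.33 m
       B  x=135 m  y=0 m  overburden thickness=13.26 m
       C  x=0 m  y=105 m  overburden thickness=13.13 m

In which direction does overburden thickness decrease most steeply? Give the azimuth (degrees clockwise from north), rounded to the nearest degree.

222°

∂d/∂x = (13.26 − 12.33) / (135 − 0) = +0.006889
∂d/∂y = (13.13 − 12.33) / (105 − 0) = +0.007619
Steepest decrease is along −∇f: components (-0.006889 E, -0.007619 N).
Azimuth = atan2(-0.006889, -0.007619) = 222.1° ≈ 222°.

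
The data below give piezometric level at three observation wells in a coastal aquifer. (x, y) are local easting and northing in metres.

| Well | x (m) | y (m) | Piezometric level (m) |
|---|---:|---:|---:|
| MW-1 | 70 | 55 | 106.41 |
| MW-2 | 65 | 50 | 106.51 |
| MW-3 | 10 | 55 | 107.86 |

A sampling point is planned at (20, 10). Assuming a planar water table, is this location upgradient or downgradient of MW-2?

upgradient

Three-point gradient (reference MW-1): Δ to MW-2 = (-5, -5, +0.10), Δ to MW-3 = (-60, 0, +1.45).
∂h/∂x = -0.02417, ∂h/∂y = +0.004167 (det = -300).
Head at (20, 10) = 106.41 + (-0.02417)·(-50) + (+0.004167)·(-45) = 107.43 m.
That is higher than the 106.51 m at MW-2, so the point is upgradient.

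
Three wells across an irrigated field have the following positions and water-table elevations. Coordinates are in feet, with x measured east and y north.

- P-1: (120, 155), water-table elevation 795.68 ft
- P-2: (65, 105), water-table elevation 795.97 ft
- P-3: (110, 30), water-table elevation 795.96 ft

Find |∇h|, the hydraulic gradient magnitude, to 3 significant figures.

Differences from P-1: to P-2 (Δx, Δy, Δh) = (-55, -50, +0.29); to P-3 = (-10, -125, +0.28).
Determinant of the coordinate differences = (-55)·(-125) − (-10)·(-50) = 6375.
∂h/∂x = [(+0.29)·(-125) − (+0.28)·(-50)] / 6375 = -0.003490
∂h/∂y = [(-55)·(+0.28) − (-10)·(+0.29)] / 6375 = -0.001961
|∇h| = √(-0.003490² + -0.001961²) = 0.004003

0.00400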